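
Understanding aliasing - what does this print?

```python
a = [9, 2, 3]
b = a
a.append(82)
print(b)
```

Key concept: basic list aliasing.
Step by step:
`a = [9, 2, 3]` → a = [9, 2, 3]
`b = a` → b = [9, 2, 3] (same object as a)
`a.append(82)` → a = [9, 2, 3, 82] (same object as b); b = [9, 2, 3, 82] (same object as a)
`print(b)` → prints [9, 2, 3, 82]

Answer: [9, 2, 3, 82]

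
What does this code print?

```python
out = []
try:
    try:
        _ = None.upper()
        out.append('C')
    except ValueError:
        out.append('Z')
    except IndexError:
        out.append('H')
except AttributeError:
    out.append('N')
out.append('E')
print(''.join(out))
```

Execution trace: 'N' (outer except AttributeError) → 'E' (after the try/except). Output: NE

Answer: NE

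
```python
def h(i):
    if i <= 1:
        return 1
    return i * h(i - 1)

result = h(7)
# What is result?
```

h(7) = 7 * 6 * 5 * 4 * 3 * 2 * 1 = 5040

Answer: 5040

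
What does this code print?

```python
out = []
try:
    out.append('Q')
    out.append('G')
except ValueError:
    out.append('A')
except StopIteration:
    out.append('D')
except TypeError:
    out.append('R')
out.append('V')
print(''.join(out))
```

Execution trace: 'Q' (try body) → 'G' (try body, no exception) → 'V' (after the try/except). Output: QGV

Answer: QGV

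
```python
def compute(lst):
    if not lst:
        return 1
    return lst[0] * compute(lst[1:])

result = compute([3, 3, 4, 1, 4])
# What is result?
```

Product over [3, 3, 4, 1, 4] = 3 * 3 * 4 * 1 * 4 = 144

Answer: 144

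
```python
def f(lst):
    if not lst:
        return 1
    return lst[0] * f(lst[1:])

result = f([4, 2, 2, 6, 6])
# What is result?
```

Product over [4, 2, 2, 6, 6] = 4 * 2 * 2 * 6 * 6 = 576

Answer: 576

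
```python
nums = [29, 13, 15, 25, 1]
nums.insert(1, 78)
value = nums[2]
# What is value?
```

Trace:
`nums = [29, 13, 15, 25, 1]` → nums = [29, 13, 15, 25, 1]
`nums.insert(1, 78)` → nums = [29, 78, 13, 15, 25, 1]
`value = nums[2]` → value = 13
So value = 13

Answer: 13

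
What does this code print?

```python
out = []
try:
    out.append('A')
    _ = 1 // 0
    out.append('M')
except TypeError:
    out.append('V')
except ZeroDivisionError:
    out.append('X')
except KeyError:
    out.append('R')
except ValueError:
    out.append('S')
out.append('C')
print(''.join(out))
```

Execution trace: 'A' (try body) → 'X' (except ZeroDivisionError) → 'C' (after the try/except). Output: AXC

Answer: AXC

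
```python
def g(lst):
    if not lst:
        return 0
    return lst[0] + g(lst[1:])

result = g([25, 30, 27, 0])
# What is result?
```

25 + 30 + 27 + 0 + 0 = 82

Answer: 82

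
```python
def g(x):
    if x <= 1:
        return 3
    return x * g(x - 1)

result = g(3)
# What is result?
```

g(3) = 3 * 2 * 3 = 18

Answer: 18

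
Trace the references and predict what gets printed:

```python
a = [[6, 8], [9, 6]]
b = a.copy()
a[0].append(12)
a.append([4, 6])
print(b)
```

Key concept: shallow copy with nested lists.
Step by step:
`a = [[6, 8], [9, 6]]` → a = [[6, 8], [9, 6]]
`b = a.copy()` → b = [[6, 8], [9, 6]]
`a[0].append(12)` → a = [[6, 8, 12], [9, 6]]; b = [[6, 8, 12], [9, 6]]
`a.append([4, 6])` → a = [[6, 8, 12], [9, 6], [4, 6]]
`print(b)` → prints [[6, 8, 12], [9, 6]]

Answer: [[6, 8, 12], [9, 6]]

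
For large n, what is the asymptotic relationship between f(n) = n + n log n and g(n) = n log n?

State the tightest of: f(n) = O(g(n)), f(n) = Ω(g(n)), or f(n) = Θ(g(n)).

n + n log n vs n log n: f(n) = Θ(g(n)) — they are asymptotically equivalent (the n term is dominated).

Answer: f(n) = Θ(g(n)) — they are asymptotically equivalent (the n term is dominated).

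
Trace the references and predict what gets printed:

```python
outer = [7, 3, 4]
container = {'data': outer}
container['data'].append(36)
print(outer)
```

Key concept: dict holds reference to list.
Step by step:
`outer = [7, 3, 4]` → outer = [7, 3, 4]
`container = {'data': outer}` → container = {'data': [7, 3, 4]}
`container['data'].append(36)` → outer = [7, 3, 4, 36]; container = {'data': [7, 3, 4, 36]}
`print(outer)` → prints [7, 3, 4, 36]

Answer: [7, 3, 4, 36]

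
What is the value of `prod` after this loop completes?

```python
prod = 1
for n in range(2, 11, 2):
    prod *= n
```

Product of even numbers 2 to 10
`prod` takes the values: 1 → 2 → 8 → 48 → 384 → 3840

Answer: 3840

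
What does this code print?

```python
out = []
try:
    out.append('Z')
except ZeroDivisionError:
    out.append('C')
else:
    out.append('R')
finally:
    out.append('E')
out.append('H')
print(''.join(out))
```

Execution trace: 'Z' (try body, no exception) → 'R' (else) → 'E' (finally) → 'H' (after the try/except). Output: ZREH

Answer: ZREH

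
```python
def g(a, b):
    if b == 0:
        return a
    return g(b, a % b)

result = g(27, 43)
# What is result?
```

g(27, 43) -> g(43, 27) -> g(27, 16) -> g(16, 11) -> g(11, 5) -> g(5, 1) -> g(1, 0) -> 1

Answer: 1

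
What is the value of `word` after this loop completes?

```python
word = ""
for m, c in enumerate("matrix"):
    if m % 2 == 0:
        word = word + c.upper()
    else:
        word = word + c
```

Uppercase even positions in 'matrix'
`word` takes the values: "" → "M" → "Ma" → "MaT" → "MaTr" → "MaTrI" → "MaTrIx"

Answer: "MaTrIx"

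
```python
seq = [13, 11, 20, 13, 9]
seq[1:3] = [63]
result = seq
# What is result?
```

Trace:
`seq = [13, 11, 20, 13, 9]` → seq = [13, 11, 20, 13, 9]
`seq[1:3] = [63]` → seq = [13, 63, 13, 9]
`result = seq` → result = [13, 63, 13, 9]
So result = [13, 63, 13, 9]

Answer: [13, 63, 13, 9]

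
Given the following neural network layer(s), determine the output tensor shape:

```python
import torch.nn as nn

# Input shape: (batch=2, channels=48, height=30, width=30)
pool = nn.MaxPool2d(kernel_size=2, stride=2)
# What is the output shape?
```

Input: (2, 48, 30, 30) -> Output: (2, 48, 15, 15)

Answer: (2, 48, 15, 15)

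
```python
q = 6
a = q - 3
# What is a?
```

Trace:
`q = 6` → q = 6
`a = q - 3` → a = 3
So a = 3

Answer: 3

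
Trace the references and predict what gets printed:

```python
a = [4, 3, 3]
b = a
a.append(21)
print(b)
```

Key concept: basic list aliasing.
Step by step:
`a = [4, 3, 3]` → a = [4, 3, 3]
`b = a` → b = [4, 3, 3] (same object as a)
`a.append(21)` → a = [4, 3, 3, 21] (same object as b); b = [4, 3, 3, 21] (same object as a)
`print(b)` → prints [4, 3, 3, 21]

Answer: [4, 3, 3, 21]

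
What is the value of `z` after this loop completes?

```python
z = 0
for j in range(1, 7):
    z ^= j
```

XOR of 1 to 6
`z` takes the values: 0 → 1 → 3 → 0 → 4 → 1 → 7

Answer: 7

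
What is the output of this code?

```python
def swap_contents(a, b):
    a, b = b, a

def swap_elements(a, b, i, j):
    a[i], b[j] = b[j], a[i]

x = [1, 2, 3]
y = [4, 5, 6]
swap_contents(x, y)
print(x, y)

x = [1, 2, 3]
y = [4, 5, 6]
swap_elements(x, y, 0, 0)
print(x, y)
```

Key concept: parameter rebinding vs mutation.
Step by step:
`x = [1, 2, 3]` → x = [1, 2, 3]
`y = [4, 5, 6]` → y = [4, 5, 6]
`swap_contents(x, y)` → no visible change to tracked variables
`print(x, y)` → prints [1, 2, 3] [4, 5, 6]
`x = [1, 2, 3]` → x = [1, 2, 3]
`y = [4, 5, 6]` → y = [4, 5, 6]
`swap_elements(x, y, 0, 0)` → x = [4, 2, 3]; y = [1, 5, 6]
`print(x, y)` → prints [4, 2, 3] [1, 5, 6]

Answer:
[1, 2, 3] [4, 5, 6]
[4, 2, 3] [1, 5, 6]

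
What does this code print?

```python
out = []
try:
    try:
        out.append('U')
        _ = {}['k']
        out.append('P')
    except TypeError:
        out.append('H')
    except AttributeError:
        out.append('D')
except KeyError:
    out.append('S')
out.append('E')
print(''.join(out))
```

Execution trace: 'U' (try body) → 'S' (outer except KeyError) → 'E' (after the try/except). Output: USE

Answer: USE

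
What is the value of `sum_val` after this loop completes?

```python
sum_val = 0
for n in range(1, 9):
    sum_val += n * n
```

Sum of squares 1² to 8² = 204
`sum_val` takes the values: 0 → 1 → 5 → 14 → 30 → 55 → 91 → 140 → 204

Answer: 204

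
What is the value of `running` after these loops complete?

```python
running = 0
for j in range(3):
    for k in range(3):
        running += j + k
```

Sum of all j+k for j,k in 3x3
`running` takes the values: 0 → 1 → 3 → 4 → 6 → 9 → 11 → 14 → 18

Answer: 18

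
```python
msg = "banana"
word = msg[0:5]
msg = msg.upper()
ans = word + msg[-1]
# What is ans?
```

Trace:
`msg = "banana"` → msg = 'banana'
`word = msg[0:5]` → word = 'banan'
`msg = msg.upper()` → msg = 'BANANA'
`ans = word + msg[-1]` → ans = 'bananA'
So ans = 'bananA'

Answer: 'bananA'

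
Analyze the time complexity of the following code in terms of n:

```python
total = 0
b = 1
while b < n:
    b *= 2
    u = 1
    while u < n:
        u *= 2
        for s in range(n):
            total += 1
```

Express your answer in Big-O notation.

Each loop level contributes: log n × log n × n. Multiplying the contributions gives O(n log² n).

Answer: O(n log² n)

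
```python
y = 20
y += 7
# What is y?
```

Trace:
`y = 20` → y = 20
`y += 7` → y = 27
So y = 27

Answer: 27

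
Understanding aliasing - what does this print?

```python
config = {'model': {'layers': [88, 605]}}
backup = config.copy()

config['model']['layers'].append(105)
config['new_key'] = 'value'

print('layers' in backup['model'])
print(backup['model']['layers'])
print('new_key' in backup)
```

Key concept: shallow copy gotcha with nested dict.
Step by step:
`config = {'model': {'layers': [88, 605]}}` → config = {'model': {'layers': [88, 605]}}
`backup = config.copy()` → backup = {'model': {'layers': [88, 605]}}
`config['model']['layers'].append(105)` → config = {'model': {'layers': [88, 605, 105]}}; backup = {'model': {'layers': [88, 605, 105]}}
`config['new_key'] = 'value'` → config = {'model': {'layers': [88, 605, 105]}, 'new_key': 'value'}
`print('layers' in backup['model'])` → prints True
`print(backup['model']['layers'])` → prints [88, 605, 105]
`print('new_key' in backup)` → prints False

Answer:
True
[88, 605, 105]
False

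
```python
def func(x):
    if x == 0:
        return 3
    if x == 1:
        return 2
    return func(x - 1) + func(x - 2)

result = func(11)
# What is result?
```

Build up from base cases: func(0)=3, func(1)=2, func(2)=5, func(3)=7, func(4)=12, func(5)=19, func(6)=31, ..., func(11)=343

Answer: 343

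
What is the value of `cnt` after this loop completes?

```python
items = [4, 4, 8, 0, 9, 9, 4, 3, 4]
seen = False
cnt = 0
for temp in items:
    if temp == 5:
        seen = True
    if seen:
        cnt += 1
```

Count elements after first 5 in [4, 4, 8, 0, 9, 9, 4, 3, 4]
`cnt` takes the values: 0

Answer: 0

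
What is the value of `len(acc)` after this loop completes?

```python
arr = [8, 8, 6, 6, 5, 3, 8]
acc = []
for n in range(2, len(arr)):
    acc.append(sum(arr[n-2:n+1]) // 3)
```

Number of 3-element averages
`acc` takes the values: [] → [7] → [7, 6] → [7, 6, 5] → [7, 6, 5, 4] → [7, 6, 5, 4, 5]
So `len(acc)` = 5

Answer: 5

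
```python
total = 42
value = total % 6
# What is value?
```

Trace:
`total = 42` → total = 42
`value = total % 6` → value = 0
So value = 0

Answer: 0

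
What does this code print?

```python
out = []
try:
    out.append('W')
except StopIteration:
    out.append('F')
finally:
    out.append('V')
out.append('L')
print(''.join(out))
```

Execution trace: 'W' (try body, no exception) → 'V' (finally) → 'L' (after the try/except). Output: WVL

Answer: WVL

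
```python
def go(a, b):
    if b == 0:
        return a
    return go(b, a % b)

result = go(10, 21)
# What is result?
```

go(10, 21) -> go(21, 10) -> go(10, 1) -> go(1, 0) -> 1

Answer: 1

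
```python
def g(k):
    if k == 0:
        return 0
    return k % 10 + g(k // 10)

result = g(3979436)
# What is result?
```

Sum of digits of 3979436: 6 + 3 + 4 + 9 + 7 + 9 + 3 = 41

Answer: 41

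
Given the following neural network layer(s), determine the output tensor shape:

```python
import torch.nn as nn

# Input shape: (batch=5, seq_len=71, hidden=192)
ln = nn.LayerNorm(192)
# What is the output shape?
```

Input: (5, 71, 192) -> Output: (5, 71, 192)

Answer: (5, 71, 192)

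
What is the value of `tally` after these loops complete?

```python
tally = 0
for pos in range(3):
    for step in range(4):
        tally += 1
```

3 * 4 = 12
`tally` takes the values: 0 → 1 → 2 → 3 → 4 → 5 → 6 → 7 → 8 → 9 → 10 → 11 → 12

Answer: 12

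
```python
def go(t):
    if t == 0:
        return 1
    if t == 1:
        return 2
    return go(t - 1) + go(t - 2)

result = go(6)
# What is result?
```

Build up from base cases: go(0)=1, go(1)=2, go(2)=3, go(3)=5, go(4)=8, go(5)=13, go(6)=21

Answer: 21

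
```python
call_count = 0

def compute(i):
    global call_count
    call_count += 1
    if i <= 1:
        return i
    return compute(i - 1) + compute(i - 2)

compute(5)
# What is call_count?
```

Calls(i) = 1 + Calls(i-1) + Calls(i-2); Calls(0)=Calls(1)=1. For i=5 this gives 15.

Answer: 15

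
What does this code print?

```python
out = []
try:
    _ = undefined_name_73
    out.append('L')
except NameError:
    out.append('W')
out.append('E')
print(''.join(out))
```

Execution trace: 'W' (except NameError) → 'E' (after the try/except). Output: WE

Answer: WE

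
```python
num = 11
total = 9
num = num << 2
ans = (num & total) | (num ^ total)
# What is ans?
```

Trace:
`num = 11` → num = 11
`total = 9` → total = 9
`num = num << 2` → num = 44
`ans = (num & total) | (num ^ total)` → ans = 45
So ans = 45

Answer: 45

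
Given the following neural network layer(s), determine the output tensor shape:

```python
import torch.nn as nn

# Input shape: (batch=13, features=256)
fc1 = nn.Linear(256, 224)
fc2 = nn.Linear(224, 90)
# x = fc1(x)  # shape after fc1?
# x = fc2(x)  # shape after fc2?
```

Input: (13, 256) -> after fc1: (13, 224) -> Output: (13, 90)

Answer: (13, 90)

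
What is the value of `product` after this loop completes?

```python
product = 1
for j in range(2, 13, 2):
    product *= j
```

Product of even numbers 2 to 12
`product` takes the values: 1 → 2 → 8 → 48 → 384 → 3840 → 46080

Answer: 46080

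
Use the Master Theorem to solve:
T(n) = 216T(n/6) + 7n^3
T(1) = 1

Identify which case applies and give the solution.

a=216, b=6, f(n)=7n^3. log_6(216) = 3. Since c=3 = 3, Case 2 applies: T(n) = Θ(n^log_b(a) · log n) = O(n^3 log n).

Answer: O(n^3 log n) - Case 2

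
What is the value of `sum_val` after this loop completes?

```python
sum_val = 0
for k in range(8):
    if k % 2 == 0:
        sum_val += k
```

Sum of even numbers 0 to 7
`sum_val` takes the values: 0 → 2 → 6 → 12

Answer: 12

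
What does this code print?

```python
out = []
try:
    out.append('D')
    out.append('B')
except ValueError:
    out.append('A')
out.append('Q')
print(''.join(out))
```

Execution trace: 'D' (try body) → 'B' (try body, no exception) → 'Q' (after the try/except). Output: DBQ

Answer: DBQ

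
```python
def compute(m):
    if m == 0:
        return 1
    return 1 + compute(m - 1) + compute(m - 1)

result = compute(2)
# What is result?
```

compute(m) = 1 + 2·compute(m-1), compute(0)=1. Closed form: (1+1)·2^2 - 1 = 7.

Answer: 7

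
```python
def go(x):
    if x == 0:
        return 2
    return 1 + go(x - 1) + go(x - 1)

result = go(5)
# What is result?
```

go(x) = 1 + 2·go(x-1), go(0)=2. Closed form: (2+1)·2^5 - 1 = 95.

Answer: 95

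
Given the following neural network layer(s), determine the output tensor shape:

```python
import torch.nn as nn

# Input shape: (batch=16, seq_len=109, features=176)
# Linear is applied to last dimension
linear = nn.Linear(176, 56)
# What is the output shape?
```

Input: (16, 109, 176) -> Output: (16, 109, 56)

Answer: (16, 109, 56)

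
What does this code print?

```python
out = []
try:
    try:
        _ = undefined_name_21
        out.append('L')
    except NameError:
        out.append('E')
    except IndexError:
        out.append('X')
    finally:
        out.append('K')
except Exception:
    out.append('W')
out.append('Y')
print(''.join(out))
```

Execution trace: 'E' (inner except NameError) → 'K' (inner finally) → 'Y' (after the try/except). Output: EKY

Answer: EKY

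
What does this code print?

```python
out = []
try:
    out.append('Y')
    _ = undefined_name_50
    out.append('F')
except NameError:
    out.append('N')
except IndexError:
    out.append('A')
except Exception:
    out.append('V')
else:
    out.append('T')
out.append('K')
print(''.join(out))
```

Execution trace: 'Y' (try body) → 'N' (except NameError) → 'K' (after the try/except). Output: YNK

Answer: YNK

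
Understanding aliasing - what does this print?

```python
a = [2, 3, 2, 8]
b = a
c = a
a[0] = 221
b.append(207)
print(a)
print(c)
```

Key concept: multiple aliases.
Step by step:
`a = [2, 3, 2, 8]` → a = [2, 3, 2, 8]
`b = a` → b = [2, 3, 2, 8] (same object as a)
`c = a` → c = [2, 3, 2, 8] (same object as a, b)
`a[0] = 221` → a = [221, 3, 2, 8] (same object as b, c); b = [221, 3, 2, 8] (same object as a, c); c = [221, 3, 2, 8] (same object as a, b)
`b.append(207)` → a = [221, 3, 2, 8, 207] (same object as b, c); b = [221, 3, 2, 8, 207] (same object as a, c); c = [221, 3, 2, 8, 207] (same object as a, b)
`print(a)` → prints [221, 3, 2, 8, 207]
`print(c)` → prints [221, 3, 2, 8, 207]

Answer:
[221, 3, 2, 8, 207]
[221, 3, 2, 8, 207]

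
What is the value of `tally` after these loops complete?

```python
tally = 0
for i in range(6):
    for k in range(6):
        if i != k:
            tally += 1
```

6² - 6 (exclude diagonal)
`tally` takes the values: 0 → 1 → 2 → 3 → 4 → 5 → 6 → 7 → 8 → 9 → 10 → 11 → 12 → 13 → 14 → 15 → 16 → 17 → 18 → 19 → 20 → 21 → 22 → 23 → 24 → 25 → 26 → 27 → 28 → 29 → 30

Answer: 30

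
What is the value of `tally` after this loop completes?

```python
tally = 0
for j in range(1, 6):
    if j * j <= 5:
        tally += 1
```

Count numbers where j² ≤ 5
`tally` takes the values: 0 → 1 → 2

Answer: 2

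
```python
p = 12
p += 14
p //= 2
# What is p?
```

Trace:
`p = 12` → p = 12
`p += 14` → p = 26
`p //= 2` → p = 13
So p = 13

Answer: 13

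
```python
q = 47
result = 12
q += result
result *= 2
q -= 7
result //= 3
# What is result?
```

Trace:
`q = 47` → q = 47
`result = 12` → result = 12
`q += result` → q = 59
`result *= 2` → result = 24
`q -= 7` → q = 52
`result //= 3` → result = 8
So result = 8

Answer: 8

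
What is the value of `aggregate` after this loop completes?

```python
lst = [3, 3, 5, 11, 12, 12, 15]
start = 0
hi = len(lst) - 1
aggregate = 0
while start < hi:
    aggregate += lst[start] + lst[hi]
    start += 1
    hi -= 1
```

Sum of pairs from ends
`aggregate` takes the values: 0 → 18 → 33 → 50

Answer: 50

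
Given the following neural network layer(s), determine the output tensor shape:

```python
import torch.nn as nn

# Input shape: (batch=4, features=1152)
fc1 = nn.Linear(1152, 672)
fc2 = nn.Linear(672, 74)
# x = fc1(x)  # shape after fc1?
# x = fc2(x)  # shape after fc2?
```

Input: (4, 1152) -> after fc1: (4, 672) -> Output: (4, 74)

Answer: (4, 74)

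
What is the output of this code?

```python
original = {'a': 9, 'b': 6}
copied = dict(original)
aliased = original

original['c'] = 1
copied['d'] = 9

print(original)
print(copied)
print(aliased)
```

Key concept: dict() creates copy, assignment creates alias.
Step by step:
`original = {'a': 9, 'b': 6}` → original = {'a': 9, 'b': 6}
`copied = dict(original)` → copied = {'a': 9, 'b': 6}
`aliased = original` → aliased = {'a': 9, 'b': 6} (same object as original)
`original['c'] = 1` → original = {'a': 9, 'b': 6, 'c': 1} (same object as aliased); aliased = {'a': 9, 'b': 6, 'c': 1} (same object as original)
`copied['d'] = 9` → copied = {'a': 9, 'b': 6, 'd': 9}
`print(original)` → prints {'a': 9, 'b': 6, 'c': 1}
`print(copied)` → prints {'a': 9, 'b': 6, 'd': 9}
`print(aliased)` → prints {'a': 9, 'b': 6, 'c': 1}

Answer:
{'a': 9, 'b': 6, 'c': 1}
{'a': 9, 'b': 6, 'd': 9}
{'a': 9, 'b': 6, 'c': 1}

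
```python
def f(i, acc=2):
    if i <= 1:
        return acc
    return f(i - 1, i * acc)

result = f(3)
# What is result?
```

Accumulator trace (n, acc): (3, 2) -> (2, 6) -> (1, 12) -> return 12

Answer: 12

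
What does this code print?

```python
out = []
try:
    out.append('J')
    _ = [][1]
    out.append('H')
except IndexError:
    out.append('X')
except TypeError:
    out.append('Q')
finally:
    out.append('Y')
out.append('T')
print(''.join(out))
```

Execution trace: 'J' (try body) → 'X' (except IndexError) → 'Y' (finally) → 'T' (after the try/except). Output: JXYT

Answer: JXYT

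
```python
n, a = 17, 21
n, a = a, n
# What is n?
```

Trace:
`n, a = 17, 21` → n = 17; a = 21
`n, a = a, n` → n = 21; a = 17
So n = 21

Answer: 21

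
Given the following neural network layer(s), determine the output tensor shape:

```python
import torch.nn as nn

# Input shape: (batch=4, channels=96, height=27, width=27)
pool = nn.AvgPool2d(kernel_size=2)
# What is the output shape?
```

Input: (4, 96, 27, 27) -> Output: (4, 96, 13, 13)

Answer: (4, 96, 13, 13)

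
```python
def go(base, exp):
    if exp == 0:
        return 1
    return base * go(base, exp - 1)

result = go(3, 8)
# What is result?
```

go(3, 8) = 3 * 3 * 3 * 3 * 3 * 3 * 3 * 3 = 6561

Answer: 6561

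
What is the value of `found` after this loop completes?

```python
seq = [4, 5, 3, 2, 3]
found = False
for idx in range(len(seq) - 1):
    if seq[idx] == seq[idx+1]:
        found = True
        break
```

Check consecutive duplicates in [4, 5, 3, 2, 3]
`found` takes the values: False

Answer: False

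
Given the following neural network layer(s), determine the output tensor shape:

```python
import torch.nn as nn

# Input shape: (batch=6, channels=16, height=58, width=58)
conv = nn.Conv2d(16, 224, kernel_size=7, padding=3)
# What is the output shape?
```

Input: (6, 16, 58, 58) -> Output: (6, 224, 58, 58)

Answer: (6, 224, 58, 58)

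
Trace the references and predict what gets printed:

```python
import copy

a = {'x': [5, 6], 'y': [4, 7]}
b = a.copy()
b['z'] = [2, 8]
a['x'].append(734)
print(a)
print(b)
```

Key concept: shallow copy of dict with mutable values.
Step by step:
`a = {'x': [5, 6], 'y': [4, 7]}` → a = {'x': [5, 6], 'y': [4, 7]}
`b = a.copy()` → b = {'x': [5, 6], 'y': [4, 7]}
`b['z'] = [2, 8]` → b = {'x': [5, 6], 'y': [4, 7], 'z': [2, 8]}
`a['x'].append(734)` → a = {'x': [5, 6, 734], 'y': [4, 7]}; b = {'x': [5, 6, 734], 'y': [4, 7], 'z': [2, 8]}
`print(a)` → prints {'x': [5, 6, 734], 'y': [4, 7]}
`print(b)` → prints {'x': [5, 6, 734], 'y': [4, 7], 'z': [2, 8]}

Answer:
{'x': [5, 6, 734], 'y': [4, 7]}
{'x': [5, 6, 734], 'y': [4, 7], 'z': [2, 8]}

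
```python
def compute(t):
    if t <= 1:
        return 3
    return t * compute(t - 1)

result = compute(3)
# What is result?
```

compute(3) = 3 * 2 * 3 = 18

Answer: 18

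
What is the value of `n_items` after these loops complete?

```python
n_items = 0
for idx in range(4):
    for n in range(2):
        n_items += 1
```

4 * 2 = 8
`n_items` takes the values: 0 → 1 → 2 → 3 → 4 → 5 → 6 → 7 → 8

Answer: 8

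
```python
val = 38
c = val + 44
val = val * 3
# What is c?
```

Trace:
`val = 38` → val = 38
`c = val + 44` → c = 82
`val = val * 3` → val = 114
So c = 82

Answer: 82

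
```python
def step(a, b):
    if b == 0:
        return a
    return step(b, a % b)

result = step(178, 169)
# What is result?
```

step(178, 169) -> step(169, 9) -> step(9, 7) -> step(7, 2) -> step(2, 1) -> step(1, 0) -> 1

Answer: 1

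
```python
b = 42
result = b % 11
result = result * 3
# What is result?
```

Trace:
`b = 42` → b = 42
`result = b % 11` → result = 9
`result = result * 3` → result = 27
So result = 27

Answer: 27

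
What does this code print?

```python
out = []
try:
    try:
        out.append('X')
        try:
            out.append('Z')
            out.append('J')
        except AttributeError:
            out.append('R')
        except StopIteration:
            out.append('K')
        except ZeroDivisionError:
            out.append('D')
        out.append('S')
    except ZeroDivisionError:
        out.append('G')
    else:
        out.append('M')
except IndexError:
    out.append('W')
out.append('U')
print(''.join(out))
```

Execution trace: 'X' (try body) → 'Z' (inner try body) → 'J' (inner try body, no exception) → 'S' (try body, no exception) → 'M' (else) → 'U' (after the try/except). Output: XZJSMU

Answer: XZJSMU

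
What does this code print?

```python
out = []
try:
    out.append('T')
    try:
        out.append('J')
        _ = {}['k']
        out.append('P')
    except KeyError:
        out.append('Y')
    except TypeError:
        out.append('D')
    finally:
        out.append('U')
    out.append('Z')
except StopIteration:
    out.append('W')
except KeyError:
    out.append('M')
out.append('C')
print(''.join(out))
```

Execution trace: 'T' (try body) → 'J' (inner try body) → 'Y' (inner except KeyError) → 'U' (inner finally) → 'Z' (try body, no exception) → 'C' (after the try/except). Output: TJYUZC

Answer: TJYUZC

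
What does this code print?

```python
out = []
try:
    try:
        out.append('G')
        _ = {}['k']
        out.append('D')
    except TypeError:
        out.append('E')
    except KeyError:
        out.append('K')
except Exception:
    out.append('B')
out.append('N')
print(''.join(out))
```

Execution trace: 'G' (inner try body) → 'K' (inner except KeyError) → 'N' (after the try/except). Output: GKN

Answer: GKN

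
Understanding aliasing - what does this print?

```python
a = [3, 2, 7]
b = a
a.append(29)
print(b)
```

Key concept: basic list aliasing.
Step by step:
`a = [3, 2, 7]` → a = [3, 2, 7]
`b = a` → b = [3, 2, 7] (same object as a)
`a.append(29)` → a = [3, 2, 7, 29] (same object as b); b = [3, 2, 7, 29] (same object as a)
`print(b)` → prints [3, 2, 7, 29]

Answer: [3, 2, 7, 29]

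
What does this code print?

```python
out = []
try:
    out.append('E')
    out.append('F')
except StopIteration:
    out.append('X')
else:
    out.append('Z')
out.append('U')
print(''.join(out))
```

Execution trace: 'E' (try body) → 'F' (try body, no exception) → 'Z' (else) → 'U' (after the try/except). Output: EFZU

Answer: EFZU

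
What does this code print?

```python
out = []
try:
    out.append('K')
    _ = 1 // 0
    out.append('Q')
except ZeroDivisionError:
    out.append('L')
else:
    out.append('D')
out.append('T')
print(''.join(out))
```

Execution trace: 'K' (try body) → 'L' (except ZeroDivisionError) → 'T' (after the try/except). Output: KLT

Answer: KLT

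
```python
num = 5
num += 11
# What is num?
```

Trace:
`num = 5` → num = 5
`num += 11` → num = 16
So num = 16

Answer: 16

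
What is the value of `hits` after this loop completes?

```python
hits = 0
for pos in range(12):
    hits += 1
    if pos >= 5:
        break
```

Loop breaks when pos reaches 5, hits is 6
`hits` takes the values: 0 → 1 → 2 → 3 → 4 → 5 → 6

Answer: 6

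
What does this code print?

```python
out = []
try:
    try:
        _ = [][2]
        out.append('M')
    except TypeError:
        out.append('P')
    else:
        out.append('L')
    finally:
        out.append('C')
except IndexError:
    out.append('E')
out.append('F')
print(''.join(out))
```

Execution trace: 'C' (finally) → 'E' (outer except IndexError) → 'F' (after the try/except). Output: CEF

Answer: CEF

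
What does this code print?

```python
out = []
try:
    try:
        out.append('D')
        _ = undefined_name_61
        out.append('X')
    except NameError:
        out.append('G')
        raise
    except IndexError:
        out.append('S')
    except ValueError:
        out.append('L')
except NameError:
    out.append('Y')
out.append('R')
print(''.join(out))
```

Execution trace: 'D' (inner try body) → 'G' (inner except NameError) → 'Y' (outer except NameError) → 'R' (after the try/except). Output: DGYR

Answer: DGYR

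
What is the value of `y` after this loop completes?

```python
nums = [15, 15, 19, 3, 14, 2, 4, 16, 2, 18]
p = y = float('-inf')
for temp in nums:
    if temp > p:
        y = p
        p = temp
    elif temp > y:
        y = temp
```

Second largest (with repeats) in [15, 15, 19, 3, 14, 2, 4, 16, 2, 18]
`y` takes the values: -inf → 15 → 16 → 18

Answer: 18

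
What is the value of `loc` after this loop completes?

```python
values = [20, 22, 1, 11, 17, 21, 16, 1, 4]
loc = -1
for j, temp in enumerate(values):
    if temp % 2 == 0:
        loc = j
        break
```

First even number index in [20, 22, 1, 11, 17, 21, 16, 1, 4]
`loc` takes the values: -1 → 0

Answer: 0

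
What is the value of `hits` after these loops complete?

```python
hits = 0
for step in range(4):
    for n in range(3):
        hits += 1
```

4 * 3 = 12
`hits` takes the values: 0 → 1 → 2 → 3 → 4 → 5 → 6 → 7 → 8 → 9 → 10 → 11 → 12

Answer: 12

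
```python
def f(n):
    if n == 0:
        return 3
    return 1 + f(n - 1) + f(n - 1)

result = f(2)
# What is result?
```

f(n) = 1 + 2·f(n-1), f(0)=3. Closed form: (3+1)·2^2 - 1 = 15.

Answer: 15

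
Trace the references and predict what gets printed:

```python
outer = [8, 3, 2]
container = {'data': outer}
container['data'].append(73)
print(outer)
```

Key concept: dict holds reference to list.
Step by step:
`outer = [8, 3, 2]` → outer = [8, 3, 2]
`container = {'data': outer}` → container = {'data': [8, 3, 2]}
`container['data'].append(73)` → outer = [8, 3, 2, 73]; container = {'data': [8, 3, 2, 73]}
`print(outer)` → prints [8, 3, 2, 73]

Answer: [8, 3, 2, 73]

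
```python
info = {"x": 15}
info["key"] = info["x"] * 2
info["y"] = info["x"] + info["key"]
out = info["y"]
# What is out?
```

Trace:
`info = {"x": 15}` → info = {'x': 15}
`info["key"] = info["x"] * 2` → info = {'x': 15, 'key': 30}
`info["y"] = info["x"] + info["key"]` → info = {'x': 15, 'key': 30, 'y': 45}
`out = info["y"]` → out = 45
So out = 45

Answer: 45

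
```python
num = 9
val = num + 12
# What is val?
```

Trace:
`num = 9` → num = 9
`val = num + 12` → val = 21
So val = 21

Answer: 21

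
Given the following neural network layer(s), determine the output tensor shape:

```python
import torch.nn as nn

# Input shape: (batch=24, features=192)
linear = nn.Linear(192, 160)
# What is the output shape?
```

Input: (24, 192) -> Output: (24, 160)

Answer: (24, 160)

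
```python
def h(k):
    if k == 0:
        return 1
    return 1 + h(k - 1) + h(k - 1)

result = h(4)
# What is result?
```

h(k) = 1 + 2·h(k-1), h(0)=1. Closed form: (1+1)·2^4 - 1 = 31.

Answer: 31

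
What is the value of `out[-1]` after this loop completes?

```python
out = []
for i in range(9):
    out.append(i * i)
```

Last element of squares 0 to 8
`out` takes the values: [] → [0] → [0, 1] → [0, 1, 4] → [0, 1, 4, 9] → [0, 1, 4, 9, 16] → [0, 1, 4, 9, 16, 25] → [0, 1, 4, 9, 16, 25, 36] → [0, 1, 4, 9, 16, 25, 36, 49] → [0, 1, 4, 9, 16, 25, 36, 49, 64]
So `out[-1]` = 64

Answer: 64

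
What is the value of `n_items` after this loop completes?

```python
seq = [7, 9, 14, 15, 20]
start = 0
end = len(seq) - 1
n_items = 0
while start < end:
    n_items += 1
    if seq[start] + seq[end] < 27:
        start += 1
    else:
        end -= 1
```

Steps to find pair summing to 27
`n_items` takes the values: 0 → 1 → 2 → 3 → 4

Answer: 4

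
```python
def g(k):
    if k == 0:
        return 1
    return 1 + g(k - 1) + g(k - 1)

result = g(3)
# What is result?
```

g(k) = 1 + 2·g(k-1), g(0)=1. Closed form: (1+1)·2^3 - 1 = 15.

Answer: 15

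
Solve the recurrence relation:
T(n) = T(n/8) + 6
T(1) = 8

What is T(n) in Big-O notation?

Each step divides n by 8 and adds 6. After log_8(n) steps we reach T(1)=8. So T(n) = 6·log_8(n) + 8 = O(log n).

Answer: O(log n)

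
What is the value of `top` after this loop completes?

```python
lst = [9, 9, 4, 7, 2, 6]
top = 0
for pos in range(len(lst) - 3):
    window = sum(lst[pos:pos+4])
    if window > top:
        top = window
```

Max sum of 4-element window in [9, 9, 4, 7, 2, 6]
`top` takes the values: 0 → 29

Answer: 29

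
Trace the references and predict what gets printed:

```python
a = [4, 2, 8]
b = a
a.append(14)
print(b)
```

Key concept: basic list aliasing.
Step by step:
`a = [4, 2, 8]` → a = [4, 2, 8]
`b = a` → b = [4, 2, 8] (same object as a)
`a.append(14)` → a = [4, 2, 8, 14] (same object as b); b = [4, 2, 8, 14] (same object as a)
`print(b)` → prints [4, 2, 8, 14]

Answer: [4, 2, 8, 14]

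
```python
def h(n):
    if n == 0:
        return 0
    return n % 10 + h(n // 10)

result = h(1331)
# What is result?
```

Sum of digits of 1331: 1 + 3 + 3 + 1 = 8

Answer: 8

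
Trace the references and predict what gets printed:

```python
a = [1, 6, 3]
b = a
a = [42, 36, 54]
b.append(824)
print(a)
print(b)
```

Key concept: rebinding vs mutation: a is rebound to a new list, b still points at the original.
Step by step:
`a = [1, 6, 3]` → a = [1, 6, 3]
`b = a` → b = [1, 6, 3] (same object as a)
`a = [42, 36, 54]` → a = [42, 36, 54]
`b.append(824)` → b = [1, 6, 3, 824]
`print(a)` → prints [42, 36, 54]
`print(b)` → prints [1, 6, 3, 824]

Answer:
[42, 36, 54]
[1, 6, 3, 824]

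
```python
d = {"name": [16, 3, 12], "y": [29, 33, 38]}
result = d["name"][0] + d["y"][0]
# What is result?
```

Trace:
`d = {"name": [16, 3, 12], "y": [29, 33, 38]}` → d = {'name': [16, 3, 12], 'y': [29, 33, 38]}
`result = d["name"][0] + d["y"][0]` → result = 45
So result = 45

Answer: 45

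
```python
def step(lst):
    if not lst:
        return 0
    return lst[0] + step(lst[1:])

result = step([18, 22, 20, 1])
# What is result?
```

18 + 22 + 20 + 1 + 0 = 61

Answer: 61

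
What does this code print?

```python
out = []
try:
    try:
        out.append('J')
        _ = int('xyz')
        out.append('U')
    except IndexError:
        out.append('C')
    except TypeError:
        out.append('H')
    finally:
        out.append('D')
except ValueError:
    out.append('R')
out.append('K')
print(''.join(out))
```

Execution trace: 'J' (inner try body) → 'D' (inner finally) → 'R' (outer except ValueError) → 'K' (after the try/except). Output: JDRK

Answer: JDRK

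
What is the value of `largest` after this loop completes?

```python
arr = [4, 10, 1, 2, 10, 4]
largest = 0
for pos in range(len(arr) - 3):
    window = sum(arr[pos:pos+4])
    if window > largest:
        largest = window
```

Max sum of 4-element window in [4, 10, 1, 2, 10, 4]
`largest` takes the values: 0 → 17 → 23

Answer: 23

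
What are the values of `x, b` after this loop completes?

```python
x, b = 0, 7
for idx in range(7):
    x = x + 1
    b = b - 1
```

x goes 0→7, b goes 7→0
`x, b` takes the values: (0, 7) → (1, 7) → (1, 6) → (2, 6) → (2, 5) → (3, 5) → (3, 4) → (4, 4) → (4, 3) → (5, 3) → (5, 2) → (6, 2) → (6, 1) → (7, 1) → (7, 0)

Answer: 7, 0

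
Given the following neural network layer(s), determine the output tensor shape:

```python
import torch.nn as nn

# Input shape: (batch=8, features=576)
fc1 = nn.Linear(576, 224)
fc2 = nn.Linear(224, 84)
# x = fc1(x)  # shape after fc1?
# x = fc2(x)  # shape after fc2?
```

Input: (8, 576) -> after fc1: (8, 224) -> Output: (8, 84)

Answer: (8, 84)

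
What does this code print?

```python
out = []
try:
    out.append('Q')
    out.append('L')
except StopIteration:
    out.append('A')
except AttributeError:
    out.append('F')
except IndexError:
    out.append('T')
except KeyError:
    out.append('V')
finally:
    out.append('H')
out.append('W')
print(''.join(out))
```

Execution trace: 'Q' (try body) → 'L' (try body, no exception) → 'H' (finally) → 'W' (after the try/except). Output: QLHW

Answer: QLHW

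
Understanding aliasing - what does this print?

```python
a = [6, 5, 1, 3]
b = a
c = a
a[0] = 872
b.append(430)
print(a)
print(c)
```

Key concept: multiple aliases.
Step by step:
`a = [6, 5, 1, 3]` → a = [6, 5, 1, 3]
`b = a` → b = [6, 5, 1, 3] (same object as a)
`c = a` → c = [6, 5, 1, 3] (same object as a, b)
`a[0] = 872` → a = [872, 5, 1, 3] (same object as b, c); b = [872, 5, 1, 3] (same object as a, c); c = [872, 5, 1, 3] (same object as a, b)
`b.append(430)` → a = [872, 5, 1, 3, 430] (same object as b, c); b = [872, 5, 1, 3, 430] (same object as a, c); c = [872, 5, 1, 3, 430] (same object as a, b)
`print(a)` → prints [872, 5, 1, 3, 430]
`print(c)` → prints [872, 5, 1, 3, 430]

Answer:
[872, 5, 1, 3, 430]
[872, 5, 1, 3, 430]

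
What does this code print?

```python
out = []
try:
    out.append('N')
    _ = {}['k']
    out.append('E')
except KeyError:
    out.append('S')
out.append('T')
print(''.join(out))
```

Execution trace: 'N' (try body) → 'S' (except KeyError) → 'T' (after the try/except). Output: NST

Answer: NST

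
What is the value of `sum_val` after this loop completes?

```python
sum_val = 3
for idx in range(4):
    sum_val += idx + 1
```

Start at 3, add 1 to 4 = 13
`sum_val` takes the values: 3 → 4 → 6 → 9 → 13

Answer: 13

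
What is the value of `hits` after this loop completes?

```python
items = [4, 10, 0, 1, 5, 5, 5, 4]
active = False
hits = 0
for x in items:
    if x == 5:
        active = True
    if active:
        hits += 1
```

Count elements after first 5 in [4, 10, 0, 1, 5, 5, 5, 4]
`hits` takes the values: 0 → 1 → 2 → 3 → 4

Answer: 4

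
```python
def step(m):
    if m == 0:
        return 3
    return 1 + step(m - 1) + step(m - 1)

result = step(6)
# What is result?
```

step(m) = 1 + 2·step(m-1), step(0)=3. Closed form: (3+1)·2^6 - 1 = 255.

Answer: 255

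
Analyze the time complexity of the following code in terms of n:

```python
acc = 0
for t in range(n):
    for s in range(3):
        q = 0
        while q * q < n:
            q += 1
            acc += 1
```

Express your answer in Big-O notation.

Each loop level contributes: n × 1 × √n. Multiplying the contributions gives O(n√n).

Answer: O(n√n)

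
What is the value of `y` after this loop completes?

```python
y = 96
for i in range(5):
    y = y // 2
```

Halve 5 times: 96 // 2^5 = 3
`y` takes the values: 96 → 48 → 24 → 12 → 6 → 3

Answer: 3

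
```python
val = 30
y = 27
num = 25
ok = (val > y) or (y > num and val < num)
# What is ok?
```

Trace:
`val = 30` → val = 30
`y = 27` → y = 27
`num = 25` → num = 25
`ok = (val > y) or (y > num and val < num)` → ok = True
So ok = True

Answer: True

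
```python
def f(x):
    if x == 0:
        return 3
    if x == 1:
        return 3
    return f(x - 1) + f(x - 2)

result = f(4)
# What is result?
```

Build up from base cases: f(0)=3, f(1)=3, f(2)=6, f(3)=9, f(4)=15

Answer: 15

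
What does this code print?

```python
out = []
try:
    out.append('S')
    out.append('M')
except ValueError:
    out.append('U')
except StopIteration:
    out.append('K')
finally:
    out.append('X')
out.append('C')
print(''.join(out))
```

Execution trace: 'S' (try body) → 'M' (try body, no exception) → 'X' (finally) → 'C' (after the try/except). Output: SMXC

Answer: SMXC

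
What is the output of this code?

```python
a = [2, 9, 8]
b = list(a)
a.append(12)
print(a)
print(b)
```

Key concept: list() constructor creates copy.
Step by step:
`a = [2, 9, 8]` → a = [2, 9, 8]
`b = list(a)` → b = [2, 9, 8]
`a.append(12)` → a = [2, 9, 8, 12]
`print(a)` → prints [2, 9, 8, 12]
`print(b)` → prints [2, 9, 8]

Answer:
[2, 9, 8, 12]
[2, 9, 8]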